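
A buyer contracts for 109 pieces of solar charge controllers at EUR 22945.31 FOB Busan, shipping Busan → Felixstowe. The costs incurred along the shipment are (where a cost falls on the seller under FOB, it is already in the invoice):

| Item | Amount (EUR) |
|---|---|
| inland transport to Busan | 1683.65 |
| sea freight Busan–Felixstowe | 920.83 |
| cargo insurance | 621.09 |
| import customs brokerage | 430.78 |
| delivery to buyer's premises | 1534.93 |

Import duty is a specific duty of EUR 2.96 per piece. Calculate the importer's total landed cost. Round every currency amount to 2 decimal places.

FOB: the seller bears costs until goods are on board at the origin port; the buyer bears freight, insurance and all costs thereafter.
Already in the invoice (seller's account under FOB): inland to port — exclude.
CIF value = FOB price + freight + insurance = 22945.31 + 920.83 + 621.09 = 24487.23
Import duty = 109 × 2.96 = 322.64
Buyer bears: freight 920.83 + insurance 621.09 + brokerage 430.78 + delivery 1534.93 + duty 322.64 = 3830.27
Landed cost = invoice 22945.31 + 3830.27 = 26775.58

Total landed cost: EUR 26775.58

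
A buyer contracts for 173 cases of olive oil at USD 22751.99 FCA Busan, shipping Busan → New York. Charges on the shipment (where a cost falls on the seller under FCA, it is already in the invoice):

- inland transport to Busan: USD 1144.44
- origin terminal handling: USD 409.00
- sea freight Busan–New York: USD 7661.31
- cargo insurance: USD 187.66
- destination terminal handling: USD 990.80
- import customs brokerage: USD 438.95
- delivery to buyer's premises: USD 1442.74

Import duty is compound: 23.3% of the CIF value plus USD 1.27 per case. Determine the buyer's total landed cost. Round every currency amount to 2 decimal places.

Total landed cost: USD 41327.48

FCA: the seller delivers export-cleared goods to the carrier; the buyer bears costs from that point.
Already in the invoice (seller's account under FCA): inland to port — exclude.
CIF value = FCA price + origin terminal + freight + insurance = 22751.99 + 409.00 + 7661.31 + 187.66 = 31009.96
Ad valorem component: 31009.96 × 23.3% = 7225.32
Specific component: 173 × 1.27 = 219.71
Import duty = 7225.32 + 219.71 = 7445.03
Buyer bears: origin terminal 409.00 + freight 7661.31 + insurance 187.66 + destination terminal 990.80 + brokerage 438.95 + delivery 1442.74 + duty 7445.03 = 18575.49
Landed cost = invoice 22751.99 + 18575.49 = 41327.48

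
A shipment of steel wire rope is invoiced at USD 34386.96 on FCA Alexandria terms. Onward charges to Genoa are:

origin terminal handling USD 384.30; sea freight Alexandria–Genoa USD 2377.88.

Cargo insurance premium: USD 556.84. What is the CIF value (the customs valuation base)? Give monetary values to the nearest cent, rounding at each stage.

CIF = FCA price + pre-shipment costs + freight + insurance
CIF = 34386.96 + 384.30 + 2377.88 + 556.84 = 37705.98

CIF value: USD 37705.98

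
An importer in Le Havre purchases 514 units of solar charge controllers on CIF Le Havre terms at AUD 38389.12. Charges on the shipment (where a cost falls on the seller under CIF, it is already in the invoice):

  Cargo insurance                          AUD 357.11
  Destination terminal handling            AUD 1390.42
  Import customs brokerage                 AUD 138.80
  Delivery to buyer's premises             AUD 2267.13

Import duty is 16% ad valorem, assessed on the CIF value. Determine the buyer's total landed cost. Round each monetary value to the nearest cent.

CIF: the seller pays costs through ocean freight and marine insurance to the destination port.
Already in the invoice (seller's account under CIF): insurance — exclude.
The CIF price already equals the CIF value: 38389.12
Import duty = 38389.12 × 16% = 6142.26
Buyer bears: destination terminal 1390.42 + brokerage 138.80 + delivery 2267.13 + duty 6142.26 = 9938.61
Landed cost = invoice 38389.12 + 9938.61 = 48327.73

Total landed cost: AUD 48327.73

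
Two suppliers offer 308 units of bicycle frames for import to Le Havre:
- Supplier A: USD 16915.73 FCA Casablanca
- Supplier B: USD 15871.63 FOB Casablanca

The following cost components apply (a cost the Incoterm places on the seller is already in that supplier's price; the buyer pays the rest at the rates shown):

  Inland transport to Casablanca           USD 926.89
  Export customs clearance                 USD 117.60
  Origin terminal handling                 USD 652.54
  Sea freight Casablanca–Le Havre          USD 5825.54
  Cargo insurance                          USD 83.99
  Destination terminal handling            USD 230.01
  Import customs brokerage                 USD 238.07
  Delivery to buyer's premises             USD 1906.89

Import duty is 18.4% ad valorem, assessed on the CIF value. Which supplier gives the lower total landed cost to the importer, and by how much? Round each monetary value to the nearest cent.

Supplier A (FCA):
CIF value = FCA price + origin terminal + freight + insurance = 16915.73 + 652.54 + 5825.54 + 83.99 = 23477.80
Import duty = 23477.80 × 18.4% = 4319.92
Buyer bears (A): 652.54 + 5825.54 + 83.99 + 230.01 + 238.07 + 1906.89 = 8937.04
Landed cost (A) = invoice 16915.73 + 8937.04 + duty 4319.92 = 30172.69
Supplier B (FOB):
CIF value = FOB price + freight + insurance = 15871.63 + 5825.54 + 83.99 = 21781.16
Import duty = 21781.16 × 18.4% = 4007.73
Buyer bears (B): 5825.54 + 83.99 + 230.01 + 238.07 + 1906.89 = 8284.50
Landed cost (B) = invoice 15871.63 + 8284.50 + duty 4007.73 = 28163.86
Difference = |30172.69 − 28163.86| = 2008.83

Supplier B is cheaper by USD 2008.83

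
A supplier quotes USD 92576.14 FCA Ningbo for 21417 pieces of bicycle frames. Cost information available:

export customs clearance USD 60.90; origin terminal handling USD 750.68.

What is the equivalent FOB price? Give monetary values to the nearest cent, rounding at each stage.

Not relevant to the conversion: export clearance — on the seller under both FCA and FOB; already in the FCA price and stays in the FOB price.
From FCA to FOB, the seller additionally bears: origin terminal.
FOB price = 92576.14 + 750.68 = 93326.82

FOB price: USD 93326.82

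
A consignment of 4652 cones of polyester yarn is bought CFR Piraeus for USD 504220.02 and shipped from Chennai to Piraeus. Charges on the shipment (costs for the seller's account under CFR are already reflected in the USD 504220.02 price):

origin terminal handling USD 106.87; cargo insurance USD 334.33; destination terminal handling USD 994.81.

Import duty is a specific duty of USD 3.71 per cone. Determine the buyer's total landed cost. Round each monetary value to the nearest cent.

CFR: the seller pays costs through ocean freight to the destination port, but not insurance.
Already in the invoice (seller's account under CFR): origin terminal — exclude.
CIF value = CFR price + insurance = 504220.02 + 334.33 = 504554.35
Import duty = 4652 × 3.71 = 17258.92
Buyer bears: insurance 334.33 + destination terminal 994.81 + duty 17258.92 = 18588.06
Landed cost = invoice 504220.02 + 18588.06 = 522808.08

Total landed cost: USD 522808.08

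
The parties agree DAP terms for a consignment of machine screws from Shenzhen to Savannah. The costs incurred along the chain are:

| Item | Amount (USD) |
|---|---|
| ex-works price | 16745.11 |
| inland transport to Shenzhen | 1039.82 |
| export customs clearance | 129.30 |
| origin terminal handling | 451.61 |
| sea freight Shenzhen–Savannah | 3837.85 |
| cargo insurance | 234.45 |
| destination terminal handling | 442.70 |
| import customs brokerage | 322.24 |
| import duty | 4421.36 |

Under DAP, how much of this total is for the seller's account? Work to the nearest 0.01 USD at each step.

DAP: the seller bears all costs to the named destination except import duty and clearance.
Seller's account: goods 16745.11 + inland to port 1039.82 + export clearance 129.30 + origin terminal 451.61 + freight 3837.85 + insurance 234.45 + destination terminal 442.70 = 22880.84
Buyer's account: brokerage 322.24 + duty 4421.36 = 4743.60

Seller's account: USD 22880.84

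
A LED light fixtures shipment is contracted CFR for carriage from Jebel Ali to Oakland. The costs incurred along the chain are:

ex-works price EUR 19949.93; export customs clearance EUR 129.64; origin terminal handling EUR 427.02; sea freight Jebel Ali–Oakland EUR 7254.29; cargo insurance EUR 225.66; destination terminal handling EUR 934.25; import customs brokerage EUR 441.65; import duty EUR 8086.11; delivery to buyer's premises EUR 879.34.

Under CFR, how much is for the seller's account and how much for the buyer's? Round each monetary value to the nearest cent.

CFR: the seller pays costs through ocean freight to the destination port, but not insurance.
Seller's account: goods 19949.93 + export clearance 129.64 + origin terminal 427.02 + freight 7254.29 = 27760.88
Buyer's account: insurance 225.66 + destination terminal 934.25 + brokerage 441.65 + duty 8086.11 + delivery 879.34 = 10567.01

Seller: EUR 27760.88; buyer: EUR 10567.01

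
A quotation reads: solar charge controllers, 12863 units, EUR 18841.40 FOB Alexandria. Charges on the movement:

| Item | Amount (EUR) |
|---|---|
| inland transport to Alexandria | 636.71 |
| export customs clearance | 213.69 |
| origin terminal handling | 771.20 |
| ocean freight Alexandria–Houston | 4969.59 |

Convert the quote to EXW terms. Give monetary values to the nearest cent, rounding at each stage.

Not relevant to the conversion: freight — on the buyer under both terms; not part of either seller's price.
From FOB to EXW, the seller no longer bears: inland to port, export clearance, origin terminal.
EXW price = 18841.40 − 636.71 − 213.69 − 771.20 = 17219.80

EXW price: EUR 17219.80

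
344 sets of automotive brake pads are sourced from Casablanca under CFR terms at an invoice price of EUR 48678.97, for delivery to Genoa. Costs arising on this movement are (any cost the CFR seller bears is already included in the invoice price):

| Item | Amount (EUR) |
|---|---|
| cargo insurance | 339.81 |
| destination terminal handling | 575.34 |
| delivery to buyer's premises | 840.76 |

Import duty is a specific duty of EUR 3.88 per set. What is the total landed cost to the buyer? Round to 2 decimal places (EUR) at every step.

CFR: the seller pays costs through ocean freight to the destination port, but not insurance.
CIF value = CFR price + insurance = 48678.97 + 339.81 = 49018.78
Import duty = 344 × 3.88 = 1334.72
Buyer bears: insurance 339.81 + destination terminal 575.34 + delivery 840.76 + duty 1334.72 = 3090.63
Landed cost = invoice 48678.97 + 3090.63 = 51769.60

Total landed cost: EUR 51769.60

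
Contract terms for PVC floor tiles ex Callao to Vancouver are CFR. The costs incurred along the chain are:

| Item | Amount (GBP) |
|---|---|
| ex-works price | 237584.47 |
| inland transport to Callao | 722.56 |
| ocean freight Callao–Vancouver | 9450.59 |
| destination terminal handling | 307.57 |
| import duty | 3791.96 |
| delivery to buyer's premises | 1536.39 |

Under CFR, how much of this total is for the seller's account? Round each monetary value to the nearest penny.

CFR: the seller pays costs through ocean freight to the destination port, but not insurance.
Seller's account: goods 237584.47 + inland to port 722.56 + freight 9450.59 = 247757.62
Buyer's account: destination terminal 307.57 + duty 3791.96 + delivery 1536.39 = 5635.92

Seller's account: GBP 247757.62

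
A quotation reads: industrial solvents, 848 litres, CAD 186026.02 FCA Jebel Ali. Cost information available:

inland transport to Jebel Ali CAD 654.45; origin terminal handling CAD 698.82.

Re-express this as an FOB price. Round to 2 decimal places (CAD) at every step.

Not relevant to the conversion: inland to port — on the seller under both FCA and FOB; already in the FCA price and stays in the FOB price.
From FCA to FOB, the seller additionally bears: origin terminal.
FOB price = 186026.02 + 698.82 = 186724.84

FOB price: CAD 186724.84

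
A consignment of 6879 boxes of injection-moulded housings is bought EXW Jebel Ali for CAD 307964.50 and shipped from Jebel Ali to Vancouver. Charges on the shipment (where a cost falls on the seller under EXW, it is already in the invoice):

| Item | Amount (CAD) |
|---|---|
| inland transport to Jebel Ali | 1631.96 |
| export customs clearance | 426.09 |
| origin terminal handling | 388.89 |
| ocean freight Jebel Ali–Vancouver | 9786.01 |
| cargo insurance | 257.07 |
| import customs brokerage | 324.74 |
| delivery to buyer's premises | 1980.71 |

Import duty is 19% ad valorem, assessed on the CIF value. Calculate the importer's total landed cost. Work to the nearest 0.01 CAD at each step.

EXW: the seller makes goods available at their premises; the buyer bears all onward costs.
CIF value = EXW price + inland to port + export clearance + origin terminal + freight + insurance = 307964.50 + 1631.96 + 426.09 + 388.89 + 9786.01 + 257.07 = 320454.52
Import duty = 320454.52 × 19% = 60886.36
Buyer bears: inland to port 1631.96 + export clearance 426.09 + origin terminal 388.89 + freight 9786.01 + insurance 257.07 + brokerage 324.74 + delivery 1980.71 + duty 60886.36 = 75681.83
Landed cost = invoice 307964.50 + 75681.83 = 383646.33

Total landed cost: CAD 383646.33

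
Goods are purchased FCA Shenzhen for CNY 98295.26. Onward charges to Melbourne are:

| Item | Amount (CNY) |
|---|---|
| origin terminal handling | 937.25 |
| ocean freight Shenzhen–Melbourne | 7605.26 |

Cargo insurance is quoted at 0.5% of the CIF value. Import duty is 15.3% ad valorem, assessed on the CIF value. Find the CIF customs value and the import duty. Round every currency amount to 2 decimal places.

Let C be the CIF value. C = FCA price + pre-shipment costs + freight + 0.5% × C
C − 0.5% × C = 98295.26 + 937.25 + 7605.26
0.995 × C = 106837.77
C = 106837.77 / 0.995 = 107374.64
Insurance premium = 0.5% × 107374.64 = 536.87
Import duty = 107374.64 × 15.3% = 16428.32

CIF value: CNY 107374.64; import duty: CNY 16428.32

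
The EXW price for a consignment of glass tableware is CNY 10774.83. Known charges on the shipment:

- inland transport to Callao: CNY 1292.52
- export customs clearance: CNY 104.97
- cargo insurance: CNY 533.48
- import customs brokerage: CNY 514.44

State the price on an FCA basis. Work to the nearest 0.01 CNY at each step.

FCA price: CNY 12172.32

Not relevant to the conversion: brokerage, insurance — on the buyer under both terms; not part of either seller's price.
From EXW to FCA, the seller additionally bears: inland to port, export clearance.
FCA price = 10774.83 + 1292.52 + 104.97 = 12172.32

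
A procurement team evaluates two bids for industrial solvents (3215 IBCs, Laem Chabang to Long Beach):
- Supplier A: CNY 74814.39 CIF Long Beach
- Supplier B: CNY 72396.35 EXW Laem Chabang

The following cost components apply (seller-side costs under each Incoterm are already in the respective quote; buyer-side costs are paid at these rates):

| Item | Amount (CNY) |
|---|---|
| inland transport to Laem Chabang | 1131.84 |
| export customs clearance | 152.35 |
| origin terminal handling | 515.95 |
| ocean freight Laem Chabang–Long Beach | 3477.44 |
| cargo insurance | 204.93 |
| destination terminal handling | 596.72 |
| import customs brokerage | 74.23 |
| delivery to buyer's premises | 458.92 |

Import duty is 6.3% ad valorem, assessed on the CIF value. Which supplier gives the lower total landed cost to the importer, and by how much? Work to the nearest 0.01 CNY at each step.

Supplier A (CIF):
The CIF price already equals the CIF value: 74814.39
Import duty = 74814.39 × 6.3% = 4713.31
Buyer bears (A): 596.72 + 74.23 + 458.92 = 1129.87
Landed cost (A) = invoice 74814.39 + 1129.87 + duty 4713.31 = 80657.57
Supplier B (EXW):
CIF value = EXW price + inland to port + export clearance + origin terminal + freight + insurance = 72396.35 + 1131.84 + 152.35 + 515.95 + 3477.44 + 204.93 = 77878.86
Import duty = 77878.86 × 6.3% = 4906.37
Buyer bears (B): 1131.84 + 152.35 + 515.95 + 3477.44 + 204.93 + 596.72 + 74.23 + 458.92 = 6612.38
Landed cost (B) = invoice 72396.35 + 6612.38 + duty 4906.37 = 83915.10
Difference = |80657.57 − 83915.10| = 3257.53

Supplier A is cheaper by CNY 3257.53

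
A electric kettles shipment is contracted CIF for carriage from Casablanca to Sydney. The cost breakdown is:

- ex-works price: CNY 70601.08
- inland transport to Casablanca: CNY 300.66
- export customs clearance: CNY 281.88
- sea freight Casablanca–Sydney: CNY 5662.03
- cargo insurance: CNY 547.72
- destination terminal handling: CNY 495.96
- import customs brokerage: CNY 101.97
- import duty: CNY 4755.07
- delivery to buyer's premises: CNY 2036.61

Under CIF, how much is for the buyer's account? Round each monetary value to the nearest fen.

Buyer's account: CNY 7389.61

CIF: the seller pays costs through ocean freight and marine insurance to the destination port.
Seller's account: goods 70601.08 + inland to port 300.66 + export clearance 281.88 + freight 5662.03 + insurance 547.72 = 77393.37
Buyer's account: destination terminal 495.96 + brokerage 101.97 + duty 4755.07 + delivery 2036.61 = 7389.61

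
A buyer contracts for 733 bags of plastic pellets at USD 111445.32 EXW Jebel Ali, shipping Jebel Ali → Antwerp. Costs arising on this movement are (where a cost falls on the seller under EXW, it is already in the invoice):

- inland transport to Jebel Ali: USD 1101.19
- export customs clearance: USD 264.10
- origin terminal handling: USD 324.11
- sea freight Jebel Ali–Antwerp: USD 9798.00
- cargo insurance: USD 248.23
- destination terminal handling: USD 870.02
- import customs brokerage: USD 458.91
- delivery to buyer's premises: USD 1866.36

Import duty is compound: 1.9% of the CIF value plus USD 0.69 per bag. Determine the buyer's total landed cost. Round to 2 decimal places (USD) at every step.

Total landed cost: USD 129222.45

EXW: the seller makes goods available at their premises; the buyer bears all onward costs.
CIF value = EXW price + inland to port + export clearance + origin terminal + freight + insurance = 111445.32 + 1101.19 + 264.10 + 324.11 + 9798.00 + 248.23 = 123180.95
Ad valorem component: 123180.95 × 1.9% = 2340.44
Specific component: 733 × 0.69 = 505.77
Import duty = 2340.44 + 505.77 = 2846.21
Buyer bears: inland to port 1101.19 + export clearance 264.10 + origin terminal 324.11 + freight 9798.00 + insurance 248.23 + destination terminal 870.02 + brokerage 458.91 + delivery 1866.36 + duty 2846.21 = 17777.13
Landed cost = invoice 111445.32 + 17777.13 = 129222.45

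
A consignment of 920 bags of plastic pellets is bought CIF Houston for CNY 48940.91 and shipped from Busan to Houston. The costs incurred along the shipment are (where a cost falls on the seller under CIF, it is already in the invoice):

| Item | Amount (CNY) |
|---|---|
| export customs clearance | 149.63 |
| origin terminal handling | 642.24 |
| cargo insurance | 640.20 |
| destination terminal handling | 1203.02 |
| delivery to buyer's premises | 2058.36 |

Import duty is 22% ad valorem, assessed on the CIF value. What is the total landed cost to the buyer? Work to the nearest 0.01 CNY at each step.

Total landed cost: CNY 62969.29

CIF: the seller pays costs through ocean freight and marine insurance to the destination port.
Already in the invoice (seller's account under CIF): export clearance, origin terminal, insurance — exclude.
The CIF price already equals the CIF value: 48940.91
Import duty = 48940.91 × 22% = 10767.00
Buyer bears: destination terminal 1203.02 + delivery 2058.36 + duty 10767.00 = 14028.38
Landed cost = invoice 48940.91 + 14028.38 = 62969.29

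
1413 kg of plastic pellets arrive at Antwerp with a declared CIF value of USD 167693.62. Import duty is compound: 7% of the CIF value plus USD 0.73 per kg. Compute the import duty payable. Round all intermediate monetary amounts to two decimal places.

Ad valorem component: 167693.62 × 7% = 11738.55
Specific component: 1413 × 0.73 = 1031.49
Import duty = 11738.55 + 1031.49 = 12770.04

Import duty: USD 12770.04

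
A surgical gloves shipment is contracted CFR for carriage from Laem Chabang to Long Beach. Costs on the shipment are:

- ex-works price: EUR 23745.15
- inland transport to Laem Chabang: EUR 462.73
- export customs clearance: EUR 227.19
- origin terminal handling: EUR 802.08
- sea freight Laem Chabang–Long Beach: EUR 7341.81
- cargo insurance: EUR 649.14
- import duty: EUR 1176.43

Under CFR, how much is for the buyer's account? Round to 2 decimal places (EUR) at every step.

Buyer's account: EUR 1825.57

CFR: the seller pays costs through ocean freight to the destination port, but not insurance.
Seller's account: goods 23745.15 + inland to port 462.73 + export clearance 227.19 + origin terminal 802.08 + freight 7341.81 = 32578.96
Buyer's account: insurance 649.14 + duty 1176.43 = 1825.57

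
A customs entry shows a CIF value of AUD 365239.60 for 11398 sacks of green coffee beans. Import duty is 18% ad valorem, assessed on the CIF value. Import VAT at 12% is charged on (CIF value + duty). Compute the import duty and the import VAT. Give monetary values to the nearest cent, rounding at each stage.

Import duty = 365239.60 × 18% = 65743.13
VAT base = CIF + duty = 365239.60 + 65743.13 = 430982.73
Import VAT = 430982.73 × 12% = 51717.93

Import duty: AUD 65743.13; import VAT: AUD 51717.93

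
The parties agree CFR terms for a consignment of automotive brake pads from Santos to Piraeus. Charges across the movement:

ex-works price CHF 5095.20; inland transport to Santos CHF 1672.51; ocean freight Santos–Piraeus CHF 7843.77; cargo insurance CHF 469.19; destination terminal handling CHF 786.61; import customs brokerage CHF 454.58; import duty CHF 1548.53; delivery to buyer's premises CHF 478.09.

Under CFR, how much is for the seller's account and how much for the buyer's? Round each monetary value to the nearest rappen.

CFR: the seller pays costs through ocean freight to the destination port, but not insurance.
Seller's account: goods 5095.20 + inland to port 1672.51 + freight 7843.77 = 14611.48
Buyer's account: insurance 469.19 + destination terminal 786.61 + brokerage 454.58 + duty 1548.53 + delivery 478.09 = 3737.00

Seller: CHF 14611.48; buyer: CHF 3737.00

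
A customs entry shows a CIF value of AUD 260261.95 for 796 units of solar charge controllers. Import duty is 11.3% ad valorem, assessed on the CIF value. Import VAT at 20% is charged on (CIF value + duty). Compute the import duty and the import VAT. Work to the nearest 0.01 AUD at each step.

Import duty: AUD 29409.60; import VAT: AUD 57934.31

Import duty = 260261.95 × 11.3% = 29409.60
VAT base = CIF + duty = 260261.95 + 29409.60 = 289671.55
Import VAT = 289671.55 × 20% = 57934.31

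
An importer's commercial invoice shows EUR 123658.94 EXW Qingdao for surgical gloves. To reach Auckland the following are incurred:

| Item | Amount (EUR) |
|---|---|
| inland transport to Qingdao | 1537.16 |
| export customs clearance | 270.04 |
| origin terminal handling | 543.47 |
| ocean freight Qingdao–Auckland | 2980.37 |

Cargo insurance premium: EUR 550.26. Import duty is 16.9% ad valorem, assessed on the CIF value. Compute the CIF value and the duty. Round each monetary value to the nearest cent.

CIF = EXW price + pre-shipment costs + freight + insurance
CIF = 123658.94 + 1537.16 + 270.04 + 543.47 + 2980.37 + 550.26 = 129540.24
Import duty = 129540.24 × 16.9% = 21892.30

CIF value: EUR 129540.24; import duty: EUR 21892.30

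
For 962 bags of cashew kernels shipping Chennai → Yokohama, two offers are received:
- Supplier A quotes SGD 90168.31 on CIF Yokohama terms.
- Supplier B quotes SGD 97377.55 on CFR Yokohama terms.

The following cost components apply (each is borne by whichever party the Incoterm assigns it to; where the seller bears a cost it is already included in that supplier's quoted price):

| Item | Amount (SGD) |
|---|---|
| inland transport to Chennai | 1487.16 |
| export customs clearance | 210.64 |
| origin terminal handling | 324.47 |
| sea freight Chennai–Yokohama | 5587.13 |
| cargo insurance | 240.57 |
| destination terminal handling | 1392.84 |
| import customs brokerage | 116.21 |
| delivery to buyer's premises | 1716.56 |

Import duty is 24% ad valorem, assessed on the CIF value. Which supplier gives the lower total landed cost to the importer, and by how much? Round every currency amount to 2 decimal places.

Supplier A is cheaper by SGD 9237.77

Supplier A (CIF):
The CIF price already equals the CIF value: 90168.31
Import duty = 90168.31 × 24% = 21640.39
Buyer bears (A): 1392.84 + 116.21 + 1716.56 = 3225.61
Landed cost (A) = invoice 90168.31 + 3225.61 + duty 21640.39 = 115034.31
Supplier B (CFR):
CIF value = CFR price + insurance = 97377.55 + 240.57 = 97618.12
Import duty = 97618.12 × 24% = 23428.35
Buyer bears (B): 240.57 + 1392.84 + 116.21 + 1716.56 = 3466.18
Landed cost (B) = invoice 97377.55 + 3466.18 + duty 23428.35 = 124272.08
Difference = |115034.31 − 124272.08| = 9237.77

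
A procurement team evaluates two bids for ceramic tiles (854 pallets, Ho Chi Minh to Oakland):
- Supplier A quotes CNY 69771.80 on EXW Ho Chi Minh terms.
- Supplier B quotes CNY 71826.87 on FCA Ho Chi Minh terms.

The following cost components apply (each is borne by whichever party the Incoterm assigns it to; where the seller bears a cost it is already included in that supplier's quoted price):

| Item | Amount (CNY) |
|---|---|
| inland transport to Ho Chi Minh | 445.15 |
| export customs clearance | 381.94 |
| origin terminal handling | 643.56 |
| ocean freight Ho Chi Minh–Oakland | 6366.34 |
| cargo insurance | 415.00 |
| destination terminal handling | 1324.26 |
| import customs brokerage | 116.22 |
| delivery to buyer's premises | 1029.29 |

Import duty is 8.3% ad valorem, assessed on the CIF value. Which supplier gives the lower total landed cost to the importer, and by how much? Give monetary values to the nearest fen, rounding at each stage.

Supplier A is cheaper by CNY 1329.91

Supplier A (EXW):
CIF value = EXW price + inland to port + export clearance + origin terminal + freight + insurance = 69771.80 + 445.15 + 381.94 + 643.56 + 6366.34 + 415.00 = 78023.79
Import duty = 78023.79 × 8.3% = 6475.97
Buyer bears (A): 445.15 + 381.94 + 643.56 + 6366.34 + 415.00 + 1324.26 + 116.22 + 1029.29 = 10721.76
Landed cost (A) = invoice 69771.80 + 10721.76 + duty 6475.97 = 86969.53
Supplier B (FCA):
CIF value = FCA price + origin terminal + freight + insurance = 71826.87 + 643.56 + 6366.34 + 415.00 = 79251.77
Import duty = 79251.77 × 8.3% = 6577.90
Buyer bears (B): 643.56 + 6366.34 + 415.00 + 1324.26 + 116.22 + 1029.29 = 9894.67
Landed cost (B) = invoice 71826.87 + 9894.67 + duty 6577.90 = 88299.44
Difference = |86969.53 − 88299.44| = 1329.91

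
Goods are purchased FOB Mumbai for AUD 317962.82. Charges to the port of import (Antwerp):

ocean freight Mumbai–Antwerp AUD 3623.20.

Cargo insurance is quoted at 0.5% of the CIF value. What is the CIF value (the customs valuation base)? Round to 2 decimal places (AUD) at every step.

CIF value: AUD 323202.03

Let C be the CIF value. C = FOB price + freight + 0.5% × C
C − 0.5% × C = 317962.82 + 3623.20
0.995 × C = 321586.02
C = 321586.02 / 0.995 = 323202.03
Insurance premium = 0.5% × 323202.03 = 1616.01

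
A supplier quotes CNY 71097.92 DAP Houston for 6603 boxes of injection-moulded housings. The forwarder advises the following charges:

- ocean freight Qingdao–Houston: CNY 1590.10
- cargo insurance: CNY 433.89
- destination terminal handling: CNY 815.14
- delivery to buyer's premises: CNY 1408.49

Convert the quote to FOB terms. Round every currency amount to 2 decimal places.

FOB price: CNY 66850.30

From DAP to FOB, the seller no longer bears: freight, insurance, destination terminal, delivery.
FOB price = 71097.92 − 1590.10 − 433.89 − 815.14 − 1408.49 = 66850.30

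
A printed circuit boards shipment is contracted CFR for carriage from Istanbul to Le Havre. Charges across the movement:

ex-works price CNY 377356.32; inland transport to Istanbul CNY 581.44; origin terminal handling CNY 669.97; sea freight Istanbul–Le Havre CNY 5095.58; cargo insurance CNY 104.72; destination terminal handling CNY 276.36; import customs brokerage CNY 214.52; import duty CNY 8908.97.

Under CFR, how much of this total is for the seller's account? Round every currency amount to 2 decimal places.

CFR: the seller pays costs through ocean freight to the destination port, but not insurance.
Seller's account: goods 377356.32 + inland to port 581.44 + origin terminal 669.97 + freight 5095.58 = 383703.31
Buyer's account: insurance 104.72 + destination terminal 276.36 + brokerage 214.52 + duty 8908.97 = 9504.57

Seller's account: CNY 383703.31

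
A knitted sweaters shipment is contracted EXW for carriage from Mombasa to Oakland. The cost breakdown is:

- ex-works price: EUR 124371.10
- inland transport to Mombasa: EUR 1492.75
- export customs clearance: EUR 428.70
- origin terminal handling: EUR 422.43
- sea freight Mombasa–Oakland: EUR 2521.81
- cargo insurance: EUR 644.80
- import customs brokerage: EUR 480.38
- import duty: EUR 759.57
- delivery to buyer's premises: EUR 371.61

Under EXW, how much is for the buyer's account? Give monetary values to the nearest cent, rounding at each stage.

Buyer's account: EUR 7122.05

EXW: the seller makes goods available at their premises; the buyer bears all onward costs.
Seller's account: goods 124371.10 = 124371.10
Buyer's account: inland to port 1492.75 + export clearance 428.70 + origin terminal 422.43 + freight 2521.81 + insurance 644.80 + brokerage 480.38 + duty 759.57 + delivery 371.61 = 7122.05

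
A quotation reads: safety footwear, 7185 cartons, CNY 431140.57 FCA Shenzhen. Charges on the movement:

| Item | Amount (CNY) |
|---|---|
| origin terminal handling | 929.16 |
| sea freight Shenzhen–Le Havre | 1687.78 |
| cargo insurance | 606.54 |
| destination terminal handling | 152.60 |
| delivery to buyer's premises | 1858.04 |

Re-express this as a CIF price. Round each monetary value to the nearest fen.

CIF price: CNY 434364.05

Not relevant to the conversion: destination terminal, delivery — on the buyer under both terms; not part of either seller's price.
From FCA to CIF, the seller additionally bears: origin terminal, freight, insurance.
CIF price = 431140.57 + 929.16 + 1687.78 + 606.54 = 434364.05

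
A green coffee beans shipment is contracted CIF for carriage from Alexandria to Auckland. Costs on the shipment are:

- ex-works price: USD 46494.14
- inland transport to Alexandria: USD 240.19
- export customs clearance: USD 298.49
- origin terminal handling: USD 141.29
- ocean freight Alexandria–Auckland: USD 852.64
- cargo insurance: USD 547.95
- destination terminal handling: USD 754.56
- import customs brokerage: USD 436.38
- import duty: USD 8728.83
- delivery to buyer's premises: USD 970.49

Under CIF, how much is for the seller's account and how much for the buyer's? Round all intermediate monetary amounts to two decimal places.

Seller: USD 48574.70; buyer: USD 10890.26

CIF: the seller pays costs through ocean freight and marine insurance to the destination port.
Seller's account: goods 46494.14 + inland to port 240.19 + export clearance 298.49 + origin terminal 141.29 + freight 852.64 + insurance 547.95 = 48574.70
Buyer's account: destination terminal 754.56 + brokerage 436.38 + duty 8728.83 + delivery 970.49 = 10890.26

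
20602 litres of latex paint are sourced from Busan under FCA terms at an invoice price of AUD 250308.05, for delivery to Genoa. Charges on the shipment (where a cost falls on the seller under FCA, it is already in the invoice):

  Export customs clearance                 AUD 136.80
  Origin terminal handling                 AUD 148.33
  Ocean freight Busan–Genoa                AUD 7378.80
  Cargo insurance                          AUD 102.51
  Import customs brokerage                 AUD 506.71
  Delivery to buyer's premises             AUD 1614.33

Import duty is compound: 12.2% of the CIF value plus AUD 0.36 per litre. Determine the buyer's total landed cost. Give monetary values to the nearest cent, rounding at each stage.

FCA: the seller delivers export-cleared goods to the carrier; the buyer bears costs from that point.
Already in the invoice (seller's account under FCA): export clearance — exclude.
CIF value = FCA price + origin terminal + freight + insurance = 250308.05 + 148.33 + 7378.80 + 102.51 = 257937.69
Ad valorem component: 257937.69 × 12.2% = 31468.40
Specific component: 20602 × 0.36 = 7416.72
Import duty = 31468.40 + 7416.72 = 38885.12
Buyer bears: origin terminal 148.33 + freight 7378.80 + insurance 102.51 + brokerage 506.71 + delivery 1614.33 + duty 38885.12 = 48635.80
Landed cost = invoice 250308.05 + 48635.80 = 298943.85

Total landed cost: AUD 298943.85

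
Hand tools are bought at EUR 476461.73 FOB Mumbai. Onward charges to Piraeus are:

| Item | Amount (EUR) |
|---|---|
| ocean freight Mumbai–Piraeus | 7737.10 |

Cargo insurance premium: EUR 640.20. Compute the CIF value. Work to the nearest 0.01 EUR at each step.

CIF = FOB price + freight + insurance
CIF = 476461.73 + 7737.10 + 640.20 = 484839.03

CIF value: EUR 484839.03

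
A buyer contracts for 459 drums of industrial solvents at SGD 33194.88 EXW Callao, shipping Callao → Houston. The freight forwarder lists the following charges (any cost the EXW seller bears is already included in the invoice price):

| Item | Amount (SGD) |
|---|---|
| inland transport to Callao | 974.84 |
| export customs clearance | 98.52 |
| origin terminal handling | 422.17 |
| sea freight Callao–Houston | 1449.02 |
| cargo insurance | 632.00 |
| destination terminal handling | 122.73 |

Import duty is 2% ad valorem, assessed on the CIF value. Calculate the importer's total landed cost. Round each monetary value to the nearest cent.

Total landed cost: SGD 37629.59

EXW: the seller makes goods available at their premises; the buyer bears all onward costs.
CIF value = EXW price + inland to port + export clearance + origin terminal + freight + insurance = 33194.88 + 974.84 + 98.52 + 422.17 + 1449.02 + 632.00 = 36771.43
Import duty = 36771.43 × 2% = 735.43
Buyer bears: inland to port 974.84 + export clearance 98.52 + origin terminal 422.17 + freight 1449.02 + insurance 632.00 + destination terminal 122.73 + duty 735.43 = 4434.71
Landed cost = invoice 33194.88 + 4434.71 = 37629.59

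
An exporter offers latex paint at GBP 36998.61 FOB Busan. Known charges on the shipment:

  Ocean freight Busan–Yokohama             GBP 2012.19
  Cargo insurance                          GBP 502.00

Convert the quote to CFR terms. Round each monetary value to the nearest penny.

Not relevant to the conversion: insurance — on the buyer under both terms; not part of either seller's price.
From FOB to CFR, the seller additionally bears: freight.
CFR price = 36998.61 + 2012.19 = 39010.80

CFR price: GBP 39010.80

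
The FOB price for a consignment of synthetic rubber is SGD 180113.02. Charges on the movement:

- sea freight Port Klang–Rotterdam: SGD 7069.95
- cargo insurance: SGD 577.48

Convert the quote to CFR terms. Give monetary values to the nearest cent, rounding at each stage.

Not relevant to the conversion: insurance — on the buyer under both terms; not part of either seller's price.
From FOB to CFR, the seller additionally bears: freight.
CFR price = 180113.02 + 7069.95 = 187182.97

CFR price: SGD 187182.97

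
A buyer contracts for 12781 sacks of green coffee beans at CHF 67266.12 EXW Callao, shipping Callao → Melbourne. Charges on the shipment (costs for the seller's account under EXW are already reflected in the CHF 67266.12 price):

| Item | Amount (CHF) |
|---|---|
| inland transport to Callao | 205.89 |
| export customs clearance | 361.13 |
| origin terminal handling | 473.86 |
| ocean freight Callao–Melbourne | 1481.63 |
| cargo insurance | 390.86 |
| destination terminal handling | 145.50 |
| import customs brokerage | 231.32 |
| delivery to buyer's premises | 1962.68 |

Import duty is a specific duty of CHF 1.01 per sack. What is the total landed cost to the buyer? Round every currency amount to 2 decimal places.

EXW: the seller makes goods available at their premises; the buyer bears all onward costs.
CIF value = EXW price + inland to port + export clearance + origin terminal + freight + insurance = 67266.12 + 205.89 + 361.13 + 473.86 + 1481.63 + 390.86 = 70179.49
Import duty = 12781 × 1.01 = 12908.81
Buyer bears: inland to port 205.89 + export clearance 361.13 + origin terminal 473.86 + freight 1481.63 + insurance 390.86 + destination terminal 145.50 + brokerage 231.32 + delivery 1962.68 + duty 12908.81 = 18161.68
Landed cost = invoice 67266.12 + 18161.68 = 85427.80

Total landed cost: CHF 85427.80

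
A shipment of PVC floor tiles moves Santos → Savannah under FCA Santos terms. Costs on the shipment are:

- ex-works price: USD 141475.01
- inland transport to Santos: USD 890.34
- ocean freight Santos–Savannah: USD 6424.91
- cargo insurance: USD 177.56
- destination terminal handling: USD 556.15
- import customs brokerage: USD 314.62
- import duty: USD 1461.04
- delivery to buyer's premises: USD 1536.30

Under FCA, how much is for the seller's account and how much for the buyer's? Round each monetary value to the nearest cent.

FCA: the seller delivers export-cleared goods to the carrier; the buyer bears costs from that point.
Seller's account: goods 141475.01 + inland to port 890.34 = 142365.35
Buyer's account: freight 6424.91 + insurance 177.56 + destination terminal 556.15 + brokerage 314.62 + duty 1461.04 + delivery 1536.30 = 10470.58

Seller: USD 142365.35; buyer: USD 10470.58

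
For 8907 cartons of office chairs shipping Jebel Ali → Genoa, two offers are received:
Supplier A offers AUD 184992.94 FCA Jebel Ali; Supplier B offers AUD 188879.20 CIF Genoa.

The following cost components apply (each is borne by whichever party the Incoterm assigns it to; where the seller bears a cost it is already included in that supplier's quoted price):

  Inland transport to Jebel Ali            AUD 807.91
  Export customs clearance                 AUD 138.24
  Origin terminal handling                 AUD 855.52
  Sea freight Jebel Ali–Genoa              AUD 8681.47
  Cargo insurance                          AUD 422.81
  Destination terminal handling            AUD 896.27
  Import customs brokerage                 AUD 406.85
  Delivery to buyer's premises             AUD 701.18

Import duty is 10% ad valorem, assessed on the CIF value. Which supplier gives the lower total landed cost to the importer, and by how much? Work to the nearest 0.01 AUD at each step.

Supplier B is cheaper by AUD 6680.89

Supplier A (FCA):
CIF value = FCA price + origin terminal + freight + insurance = 184992.94 + 855.52 + 8681.47 + 422.81 = 194952.74
Import duty = 194952.74 × 10% = 19495.27
Buyer bears (A): 855.52 + 8681.47 + 422.81 + 896.27 + 406.85 + 701.18 = 11964.10
Landed cost (A) = invoice 184992.94 + 11964.10 + duty 19495.27 = 216452.31
Supplier B (CIF):
The CIF price already equals the CIF value: 188879.20
Import duty = 188879.20 × 10% = 18887.92
Buyer bears (B): 896.27 + 406.85 + 701.18 = 2004.30
Landed cost (B) = invoice 188879.20 + 2004.30 + duty 18887.92 = 209771.42
Difference = |216452.31 − 209771.42| = 6680.89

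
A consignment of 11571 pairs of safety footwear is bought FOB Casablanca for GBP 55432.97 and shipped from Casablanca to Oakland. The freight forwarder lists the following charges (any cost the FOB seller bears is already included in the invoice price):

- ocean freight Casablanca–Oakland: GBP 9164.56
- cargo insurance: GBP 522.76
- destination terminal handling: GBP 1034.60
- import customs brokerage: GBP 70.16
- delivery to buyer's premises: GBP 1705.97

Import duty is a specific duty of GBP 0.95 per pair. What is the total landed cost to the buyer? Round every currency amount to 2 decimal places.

Total landed cost: GBP 78923.47

FOB: the seller bears costs until goods are on board at the origin port; the buyer bears freight, insurance and all costs thereafter.
CIF value = FOB price + freight + insurance = 55432.97 + 9164.56 + 522.76 = 65120.29
Import duty = 11571 × 0.95 = 10992.45
Buyer bears: freight 9164.56 + insurance 522.76 + destination terminal 1034.60 + brokerage 70.16 + delivery 1705.97 + duty 10992.45 = 23490.50
Landed cost = invoice 55432.97 + 23490.50 = 78923.47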